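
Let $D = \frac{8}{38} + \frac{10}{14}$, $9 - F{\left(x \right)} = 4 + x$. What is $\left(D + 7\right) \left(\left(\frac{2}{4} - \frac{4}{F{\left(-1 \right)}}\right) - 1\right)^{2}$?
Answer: $\frac{3689}{342} \approx 10.787$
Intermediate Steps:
$F{\left(x \right)} = 5 - x$ ($F{\left(x \right)} = 9 - \left(4 + x\right) = 5 - x$)
$D = \frac{123}{133}$ ($D = 8 \cdot \frac{1}{38} + 10 \cdot \frac{1}{14} = \frac{4}{19} + \frac{5}{7} = \frac{123}{133} \approx 0.92481$)
$\left(D + 7\right) \left(\left(\frac{2}{4} - \frac{4}{F{\left(-1 \right)}}\right) - 1\right)^{2} = \left(\frac{123}{133} + 7\right) \left(\left(\frac{2}{4} - \frac{4}{5 - -1}\right) - 1\right)^{2} = \frac{1054 \left(\left(2 \cdot \frac{1}{4} - \frac{4}{5 + 1}\right) - 1\right)^{2}}{133} = \frac{1054 \left(\left(\frac{1}{2} - \frac{4}{6}\right) - 1\right)^{2}}{133} = \frac{1054 \left(\left(\frac{1}{2} - \frac{2}{3}\right) - 1\right)^{2}}{133} = \frac{1054 \left(- \frac{1}{6} - 1\right)^{2}}{133} = \frac{1054 \left(- \frac{7}{6}\right)^{2}}{133} = \frac{1054}{133} \cdot \frac{49}{36} = \frac{3689}{342}$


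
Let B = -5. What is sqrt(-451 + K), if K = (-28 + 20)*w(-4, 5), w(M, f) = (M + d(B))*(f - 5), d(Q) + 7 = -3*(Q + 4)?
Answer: I*sqrt(451) ≈ 21.237*I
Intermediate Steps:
d(Q) = -19 - 3*Q (d(Q) = -7 - 3*(Q + 4) = -7 - 3*(4 + Q) = -7 + (-12 - 3*Q) = -19 - 3*Q)
w(M, f) = (-5 + f)*(-4 + M) (w(M, f) = (M + (-19 - 3*(-5)))*(f - 5) = (M + (-19 + 15))*(-5 + f) = (M - 4)*(-5 + f) = (-4 + M)*(-5 + f) = (-5 + f)*(-4 + M))
K = 0 (K = (-28 + 20)*(20 - 5*(-4) - 4*5 - 4*5) = -8*(20 + 20 - 20 - 20) = -8*0 = 0)
sqrt(-451 + K) = sqrt(-451 + 0) = sqrt(-451) = I*sqrt(451)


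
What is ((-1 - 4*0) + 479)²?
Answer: 228484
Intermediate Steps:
((-1 - 4*0) + 479)² = ((-1 + 0) + 479)² = (-1 + 479)² = 478² = 228484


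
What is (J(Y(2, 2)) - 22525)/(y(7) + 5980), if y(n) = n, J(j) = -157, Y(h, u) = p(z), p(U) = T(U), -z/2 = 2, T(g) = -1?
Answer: -22682/5987 ≈ -3.7885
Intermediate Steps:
z = -4 (z = -2*2 = -4)
p(U) = -1
Y(h, u) = -1
(J(Y(2, 2)) - 22525)/(y(7) + 5980) = (-157 - 22525)/(7 + 5980) = -22682/5987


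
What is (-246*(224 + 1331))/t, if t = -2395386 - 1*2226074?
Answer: 123/1486 ≈ 0.082772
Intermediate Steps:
t = -4621460 (t = -2395386 - 2226074 = -4621460)
(-246*(224 + 1331))/t = -246*(224 + 1331)/(-4621460) = -246*1555*(-1/4621460) = -382530*(-1/4621460) = 123/1486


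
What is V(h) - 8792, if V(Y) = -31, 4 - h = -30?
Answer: -8823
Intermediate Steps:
h = 34 (h = 4 - 1*(-30) = 4 + 30 = 34)
V(h) - 8792 = -31 - 8792 = -8823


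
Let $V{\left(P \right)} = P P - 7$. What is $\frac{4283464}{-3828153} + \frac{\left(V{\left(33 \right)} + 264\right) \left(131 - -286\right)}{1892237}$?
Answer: $- \frac{5956655696822}{7243772748261} \approx -0.82231$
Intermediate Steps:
$V{\left(P \right)} = -7 + P^{2}$ ($V{\left(P \right)} = P^{2} - 7 = -7 + P^{2}$)
$\frac{4283464}{-3828153} + \frac{\left(V{\left(33 \right)} + 264\right) \left(131 - -286\right)}{1892237} = \frac{4283464}{-3828153} + \frac{\left(\left(-7 + 33^{2}\right) + 264\right) \left(131 - -286\right)}{1892237} = 4283464 \left(- \frac{1}{3828153}\right) + \left(\left(-7 + 1089\right) + 264\right) \left(131 + 286\right) \frac{1}{1892237} = - \frac{4283464}{3828153} + \left(1082 + 264\right) 417 \cdot \frac{1}{1892237} = - \frac{4283464}{3828153} + 1346 \cdot 417 \cdot \frac{1}{1892237} = - \frac{4283464}{3828153} + 561282 \cdot \frac{1}{1892237} = - \frac{4283464}{3828153} + \frac{561282}{1892237} = - \frac{5956655696822}{7243772748261}$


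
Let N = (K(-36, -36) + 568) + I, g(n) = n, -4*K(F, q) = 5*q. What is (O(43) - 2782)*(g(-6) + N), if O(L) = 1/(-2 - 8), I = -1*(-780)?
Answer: -38587727/10 ≈ -3.8588e+6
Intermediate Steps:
K(F, q) = -5*q/4
I = 780
N = 1393 (N = (-5/4*(-36) + 568) + 780 = (45 + 568) + 780 = 613 + 780 = 1393)
O(L) = -⅒ (O(L) = 1/(-10) = -⅒)
(O(43) - 2782)*(g(-6) + N) = (-⅒ - 2782)*(-6 + 1393) = -27821/10*1387 = -38587727/10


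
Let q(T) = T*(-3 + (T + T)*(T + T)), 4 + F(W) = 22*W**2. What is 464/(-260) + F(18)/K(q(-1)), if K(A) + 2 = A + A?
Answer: -115881/65 ≈ -1782.8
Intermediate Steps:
F(W) = -4 + 22*W**2
q(T) = T*(-3 + 4*T**2) (q(T) = T*(-3 + (2*T)*(2*T)) = T*(-3 + 4*T**2))
K(A) = -2 + 2*A (K(A) = -2 + (A + A) = -2 + 2*A)
464/(-260) + F(18)/K(q(-1)) = 464/(-260) + (-4 + 22*18**2)/(-2 + 2*(-(-3 + 4*(-1)**2))) = 464*(-1/260) + (-4 + 22*324)/(-2 + 2*(-(-3 + 4*1))) = -116/65 + (-4 + 7128)/(-2 + 2*(-(-3 + 4))) = -116/65 + 7124/(-2 + 2*(-1*1)) = -116/65 + 7124/(-2 + 2*(-1)) = -116/65 + 7124/(-2 - 2) = -116/65 + 7124/(-4) = -116/65 + 7124*(-1/4) = -116/65 - 1781 = -115881/65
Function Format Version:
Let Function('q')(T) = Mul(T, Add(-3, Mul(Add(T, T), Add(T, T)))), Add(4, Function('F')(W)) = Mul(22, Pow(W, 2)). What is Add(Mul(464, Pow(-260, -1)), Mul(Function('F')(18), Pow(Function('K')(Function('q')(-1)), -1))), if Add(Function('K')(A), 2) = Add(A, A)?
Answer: Rational(-115881, 65) ≈ -1782.8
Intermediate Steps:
Function('F')(W) = Add(-4, Mul(22, Pow(W, 2)))
Function('q')(T) = Mul(T, Add(-3, Mul(4, Pow(T, 2)))) (Function('q')(T) = Mul(T, Add(-3, Mul(Mul(2, T), Mul(2, T)))) = Mul(T, Add(-3, Mul(4, Pow(T, 2)))))
Function('K')(A) = Add(-2, Mul(2, A)) (Function('K')(A) = Add(-2, Add(A, A)) = Add(-2, Mul(2, A)))
Add(Mul(464, Pow(-260, -1)), Mul(Function('F')(18), Pow(Function('K')(Function('q')(-1)), -1))) = Add(Mul(464, Pow(-260, -1)), Mul(Add(-4, Mul(22, Pow(18, 2))), Pow(Add(-2, Mul(2, Mul(-1, Add(-3, Mul(4, Pow(-1, 2)))))), -1))) = Add(Mul(464, Rational(-1, 260)), Mul(Add(-4, Mul(22, 324)), Pow(Add(-2, Mul(2, Mul(-1, Add(-3, Mul(4, 1))))), -1))) = Add(Rational(-116, 65), Mul(Add(-4, 7128), Pow(Add(-2, Mul(2, Mul(-1, Add(-3, 4)))), -1))) = Add(Rational(-116, 65), Mul(7124, Pow(Add(-2, Mul(2, Mul(-1, 1))), -1))) = Add(Rational(-116, 65), Mul(7124, Pow(Add(-2, Mul(2, -1)), -1))) = Add(Rational(-116, 65), Mul(7124, Pow(Add(-2, -2), -1))) = Add(Rational(-116, 65), Mul(7124, Pow(-4, -1))) = Add(Rational(-116, 65), Mul(7124, Rational(-1, 4))) = Add(Rational(-116, 65), -1781) = Rational(-115881, 65)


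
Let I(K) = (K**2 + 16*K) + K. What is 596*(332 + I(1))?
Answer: 208600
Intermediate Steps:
I(K) = K**2 + 17*K
596*(332 + I(1)) = 596*(332 + 1*(17 + 1)) = 596*(332 + 1*18) = 596*(332 + 18) = 596*350 = 208600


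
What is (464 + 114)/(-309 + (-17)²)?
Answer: -289/10 ≈ -28.900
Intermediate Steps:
(464 + 114)/(-309 + (-17)²) = 578/(-309 + 289) = 578/(-20) = 578*(-1/20) = -289/10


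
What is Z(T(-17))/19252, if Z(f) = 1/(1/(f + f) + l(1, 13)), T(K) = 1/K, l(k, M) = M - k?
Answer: 1/67382 ≈ 1.4841e-5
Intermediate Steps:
Z(f) = 1/(12 + 1/(2*f)) (Z(f) = 1/(1/(f + f) + (13 - 1*1)) = 1/(1/(2*f) + (13 - 1)) = 1/(1/(2*f) + 12) = 1/(12 + 1/(2*f)))
Z(T(-17))/19252 = (2/(-17*(1 + 24/(-17))))/19252 = (2*(-1/17)/(1 + 24*(-1/17)))*(1/19252) = (2*(-1/17)/(1 - 24/17))*(1/19252) = (2*(-1/17)/(-7/17))*(1/19252) = (2*(-1/17)*(-17/7))*(1/19252) = (2/7)*(1/19252) = 1/67382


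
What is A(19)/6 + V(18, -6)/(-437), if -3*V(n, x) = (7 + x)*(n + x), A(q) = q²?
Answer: 157781/2622 ≈ 60.176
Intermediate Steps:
V(n, x) = -(7 + x)*(n + x)/3
A(19)/6 + V(18, -6)/(-437) = 19²/6 + (-7/3*18 - 7/3*(-6) - ⅓*(-6)² - ⅓*18*(-6))/(-437) = 361*(⅙) + (-42 + 14 - ⅓*36 + 36)*(-1/437) = 361/6 + (-42 + 14 - 12 + 36)*(-1/437) = 361/6 - 4*(-1/437) = 361/6 + 4/437 = 157781/2622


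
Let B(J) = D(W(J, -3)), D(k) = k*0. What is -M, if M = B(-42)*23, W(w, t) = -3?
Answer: 0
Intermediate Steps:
D(k) = 0
B(J) = 0
M = 0 (M = 0*23 = 0)
-M = -1*0 = 0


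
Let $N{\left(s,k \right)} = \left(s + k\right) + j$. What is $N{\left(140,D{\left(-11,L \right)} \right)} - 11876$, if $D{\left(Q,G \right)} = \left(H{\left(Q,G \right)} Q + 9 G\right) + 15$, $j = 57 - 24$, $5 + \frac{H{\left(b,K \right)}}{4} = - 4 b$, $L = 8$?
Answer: $-13332$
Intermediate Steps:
$H{\left(b,K \right)} = -20 - 16 b$ ($H{\left(b,K \right)} = -20 + 4 \left(- 4 b\right) = -20 - 16 b$)
$j = 33$ ($j = 57 - 24 = 33$)
$D{\left(Q,G \right)} = 15 + 9 G + Q \left(-20 - 16 Q\right)$ ($D{\left(Q,G \right)} = \left(\left(-20 - 16 Q\right) Q + 9 G\right) + 15 = \left(Q \left(-20 - 16 Q\right) + 9 G\right) + 15 = \left(9 G + Q \left(-20 - 16 Q\right)\right) + 15 = 15 + 9 G + Q \left(-20 - 16 Q\right)$)
$N{\left(s,k \right)} = 33 + k + s$ ($N{\left(s,k \right)} = \left(s + k\right) + 33 = \left(k + s\right) + 33 = 33 + k + s$)
$N{\left(140,D{\left(-11,L \right)} \right)} - 11876 = \left(33 + \left(15 + 9 \cdot 8 - - 44 \left(5 + 4 \left(-11\right)\right)\right) + 140\right) - 11876 = \left(33 + \left(15 + 72 - - 44 \left(5 - 44\right)\right) + 140\right) - 11876 = \left(33 + \left(15 + 72 - \left(-44\right) \left(-39\right)\right) + 140\right) - 11876 = \left(33 + \left(15 + 72 - 1716\right) + 140\right) - 11876 = \left(33 - 1629 + 140\right) - 11876 = -1456 - 11876 = -13332$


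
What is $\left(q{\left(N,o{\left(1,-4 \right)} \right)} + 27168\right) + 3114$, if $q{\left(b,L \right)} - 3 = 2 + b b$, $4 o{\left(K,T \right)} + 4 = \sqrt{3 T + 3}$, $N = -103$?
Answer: $40896$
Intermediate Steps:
$o{\left(K,T \right)} = -1 + \frac{\sqrt{3 + 3 T}}{4}$ ($o{\left(K,T \right)} = -1 + \frac{\sqrt{3 T + 3}}{4} = -1 + \frac{\sqrt{3 + 3 T}}{4}$)
$q{\left(b,L \right)} = 5 + b^{2}$ ($q{\left(b,L \right)} = 3 + \left(2 + b b\right) = 3 + \left(2 + b^{2}\right) = 5 + b^{2}$)
$\left(q{\left(N,o{\left(1,-4 \right)} \right)} + 27168\right) + 3114 = \left(\left(5 + \left(-103\right)^{2}\right) + 27168\right) + 3114 = \left(\left(5 + 10609\right) + 27168\right) + 3114 = \left(10614 + 27168\right) + 3114 = 37782 + 3114 = 40896$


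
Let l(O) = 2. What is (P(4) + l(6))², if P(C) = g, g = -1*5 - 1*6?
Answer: 81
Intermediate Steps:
g = -11 (g = -5 - 6 = -11)
P(C) = -11
(P(4) + l(6))² = (-11 + 2)² = (-9)² = 81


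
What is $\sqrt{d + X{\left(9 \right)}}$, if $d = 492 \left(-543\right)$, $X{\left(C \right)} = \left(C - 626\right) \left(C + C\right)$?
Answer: $3 i \sqrt{30918} \approx 527.51 i$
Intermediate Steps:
$X{\left(C \right)} = 2 C \left(-626 + C\right)$ ($X{\left(C \right)} = \left(-626 + C\right) 2 C = 2 C \left(-626 + C\right)$)
$d = -267156$
$\sqrt{d + X{\left(9 \right)}} = \sqrt{-267156 + 2 \cdot 9 \left(-626 + 9\right)} = \sqrt{-267156 + 2 \cdot 9 \left(-617\right)} = \sqrt{-267156 - 11106} = \sqrt{-278262} = 3 i \sqrt{30918}$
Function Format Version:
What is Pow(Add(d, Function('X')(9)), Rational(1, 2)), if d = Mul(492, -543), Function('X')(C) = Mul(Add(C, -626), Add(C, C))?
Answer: Mul(3, I, Pow(30918, Rational(1, 2))) ≈ Mul(527.51, I)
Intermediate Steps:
Function('X')(C) = Mul(2, C, Add(-626, C)) (Function('X')(C) = Mul(Add(-626, C), Mul(2, C)) = Mul(2, C, Add(-626, C)))
d = -267156
Pow(Add(d, Function('X')(9)), Rational(1, 2)) = Pow(Add(-267156, Mul(2, 9, Add(-626, 9))), Rational(1, 2)) = Pow(Add(-267156, Mul(2, 9, -617)), Rational(1, 2)) = Pow(Add(-267156, -11106), Rational(1, 2)) = Pow(-278262, Rational(1, 2)) = Mul(3, I, Pow(30918, Rational(1, 2)))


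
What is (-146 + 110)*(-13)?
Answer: 468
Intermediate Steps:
(-146 + 110)*(-13) = -36*(-13) = 468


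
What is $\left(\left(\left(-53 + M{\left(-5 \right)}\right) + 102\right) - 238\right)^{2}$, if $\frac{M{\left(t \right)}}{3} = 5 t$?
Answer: $69696$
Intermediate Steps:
$M{\left(t \right)} = 15 t$ ($M{\left(t \right)} = 3 \cdot 5 t = 15 t$)
$\left(\left(\left(-53 + M{\left(-5 \right)}\right) + 102\right) - 238\right)^{2} = \left(\left(\left(-53 + 15 \left(-5\right)\right) + 102\right) - 238\right)^{2} = \left(\left(\left(-53 - 75\right) + 102\right) - 238\right)^{2} = \left(\left(-128 + 102\right) - 238\right)^{2} = \left(-26 - 238\right)^{2} = \left(-264\right)^{2} = 69696$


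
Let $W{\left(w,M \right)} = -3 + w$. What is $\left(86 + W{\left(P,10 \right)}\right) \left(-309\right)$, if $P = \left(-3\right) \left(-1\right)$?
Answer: $-26574$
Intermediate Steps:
$P = 3$
$\left(86 + W{\left(P,10 \right)}\right) \left(-309\right) = \left(86 + \left(-3 + 3\right)\right) \left(-309\right) = \left(86 + 0\right) \left(-309\right) = 86 \left(-309\right) = -26574$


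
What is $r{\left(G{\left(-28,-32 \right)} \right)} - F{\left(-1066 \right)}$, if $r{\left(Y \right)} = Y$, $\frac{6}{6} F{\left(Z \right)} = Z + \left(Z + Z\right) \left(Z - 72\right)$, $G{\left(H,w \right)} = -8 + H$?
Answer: $-2425186$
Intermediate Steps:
$F{\left(Z \right)} = Z + 2 Z \left(-72 + Z\right)$ ($F{\left(Z \right)} = Z + \left(Z + Z\right) \left(Z - 72\right) = Z + 2 Z \left(-72 + Z\right)$)
$r{\left(G{\left(-28,-32 \right)} \right)} - F{\left(-1066 \right)} = \left(-8 - 28\right) - - 1066 \left(-143 + 2 \left(-1066\right)\right) = -36 - - 1066 \left(-143 - 2132\right) = -36 - \left(-1066\right) \left(-2275\right) = -36 - 2425150 = -2425186$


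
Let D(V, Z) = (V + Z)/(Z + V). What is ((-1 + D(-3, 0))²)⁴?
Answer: 0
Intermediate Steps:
D(V, Z) = 1 (D(V, Z) = (V + Z)/(V + Z) = 1)
((-1 + D(-3, 0))²)⁴ = ((-1 + 1)²)⁴ = (0²)⁴ = 0⁴ = 0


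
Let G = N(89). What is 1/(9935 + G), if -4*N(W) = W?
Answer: 4/39651 ≈ 0.00010088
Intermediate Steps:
N(W) = -W/4
G = -89/4 (G = -¼*89 = -89/4 ≈ -22.250)
1/(9935 + G) = 1/(9935 - 89/4) = 1/(39651/4) = 4/39651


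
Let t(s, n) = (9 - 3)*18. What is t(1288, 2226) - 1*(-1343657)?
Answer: 1343765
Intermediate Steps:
t(s, n) = 108 (t(s, n) = 6*18 = 108)
t(1288, 2226) - 1*(-1343657) = 108 - 1*(-1343657) = 108 + 1343657 = 1343765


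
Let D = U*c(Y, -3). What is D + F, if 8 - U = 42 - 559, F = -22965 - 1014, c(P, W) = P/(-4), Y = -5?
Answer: -93291/4 ≈ -23323.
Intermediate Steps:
c(P, W) = -P/4 (c(P, W) = P*(-¼) = -P/4)
F = -23979
U = 525 (U = 8 - (42 - 559) = 8 - 1*(-517) = 8 + 517 = 525)
D = 2625/4 (D = 525*(-¼*(-5)) = 525*(5/4) = 2625/4 ≈ 656.25)
D + F = 2625/4 - 23979 = -93291/4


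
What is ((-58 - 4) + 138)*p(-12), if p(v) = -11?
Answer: -836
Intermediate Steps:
((-58 - 4) + 138)*p(-12) = ((-58 - 4) + 138)*(-11) = (-62 + 138)*(-11) = 76*(-11) = -836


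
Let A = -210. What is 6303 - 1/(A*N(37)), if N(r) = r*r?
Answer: 1812049471/287490 ≈ 6303.0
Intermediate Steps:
N(r) = r²
6303 - 1/(A*N(37)) = 6303 - 1/((-210*37²)) = 6303 - 1/((-210*1369)) = 6303 - 1/(-287490) = 6303 - 1*(-1/287490) = 6303 + 1/287490 = 1812049471/287490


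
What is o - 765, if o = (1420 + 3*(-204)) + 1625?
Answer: 1668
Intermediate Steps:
o = 2433 (o = (1420 - 612) + 1625 = 808 + 1625 = 2433)
o - 765 = 2433 - 765 = 1668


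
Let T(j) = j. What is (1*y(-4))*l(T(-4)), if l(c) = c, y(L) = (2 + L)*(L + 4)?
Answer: 0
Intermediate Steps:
y(L) = (2 + L)*(4 + L)
(1*y(-4))*l(T(-4)) = (1*(8 + (-4)² + 6*(-4)))*(-4) = (1*(8 + 16 - 24))*(-4) = (1*0)*(-4) = 0*(-4) = 0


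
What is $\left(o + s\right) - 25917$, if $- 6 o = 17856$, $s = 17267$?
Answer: $-11626$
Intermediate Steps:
$o = -2976$ ($o = \left(- \frac{1}{6}\right) 17856 = -2976$)
$\left(o + s\right) - 25917 = \left(-2976 + 17267\right) - 25917 = 14291 - 25917 = -11626$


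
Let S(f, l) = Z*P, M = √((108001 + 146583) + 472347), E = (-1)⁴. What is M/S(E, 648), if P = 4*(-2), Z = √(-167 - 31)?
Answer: I*√15992482/528 ≈ 7.574*I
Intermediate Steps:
E = 1
M = √726931 (M = √(254584 + 472347) = √726931 ≈ 852.60)
Z = 3*I*√22 (Z = √(-198) = 3*I*√22 ≈ 14.071*I)
P = -8
S(f, l) = -24*I*√22 (S(f, l) = (3*I*√22)*(-8) = -24*I*√22)
M/S(E, 648) = √726931/((-24*I*√22)) = √726931*(I*√22/528) = I*√15992482/528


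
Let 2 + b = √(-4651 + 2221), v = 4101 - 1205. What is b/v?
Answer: -1/1448 + 9*I*√30/2896 ≈ -0.00069061 + 0.017022*I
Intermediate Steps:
v = 2896
b = -2 + 9*I*√30 (b = -2 + √(-4651 + 2221) = -2 + √(-2430) = -2 + 9*I*√30 ≈ -2.0 + 49.295*I)
b/v = (-2 + 9*I*√30)/2896 = (-2 + 9*I*√30)*(1/2896) = -1/1448 + 9*I*√30/2896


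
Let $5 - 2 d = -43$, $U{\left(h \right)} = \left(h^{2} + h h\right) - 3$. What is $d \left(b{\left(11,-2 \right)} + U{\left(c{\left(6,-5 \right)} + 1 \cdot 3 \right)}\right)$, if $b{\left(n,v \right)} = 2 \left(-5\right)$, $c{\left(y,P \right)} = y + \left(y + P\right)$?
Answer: $4488$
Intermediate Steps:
$c{\left(y,P \right)} = P + 2 y$ ($c{\left(y,P \right)} = y + \left(P + y\right) = P + 2 y$)
$b{\left(n,v \right)} = -10$
$U{\left(h \right)} = -3 + 2 h^{2}$ ($U{\left(h \right)} = \left(h^{2} + h^{2}\right) - 3 = 2 h^{2} - 3 = -3 + 2 h^{2}$)
$d = 24$ ($d = \frac{5}{2} - - \frac{43}{2} = \frac{5}{2} + \frac{43}{2} = 24$)
$d \left(b{\left(11,-2 \right)} + U{\left(c{\left(6,-5 \right)} + 1 \cdot 3 \right)}\right) = 24 \left(-10 - \left(3 - 2 \left(\left(-5 + 2 \cdot 6\right) + 1 \cdot 3\right)^{2}\right)\right) = 24 \left(-10 - \left(3 - 2 \left(\left(-5 + 12\right) + 3\right)^{2}\right)\right) = 24 \left(-10 - \left(3 - 2 \left(7 + 3\right)^{2}\right)\right) = 24 \left(-10 - \left(3 - 2 \cdot 10^{2}\right)\right) = 24 \left(-10 + \left(-3 + 2 \cdot 100\right)\right) = 24 \left(-10 + \left(-3 + 200\right)\right) = 24 \left(-10 + 197\right) = 24 \cdot 187 = 4488$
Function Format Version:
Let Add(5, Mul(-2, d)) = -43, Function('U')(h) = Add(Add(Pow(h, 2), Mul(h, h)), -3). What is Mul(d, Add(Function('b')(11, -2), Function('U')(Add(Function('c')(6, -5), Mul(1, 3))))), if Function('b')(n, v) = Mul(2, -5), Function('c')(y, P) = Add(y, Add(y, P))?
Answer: 4488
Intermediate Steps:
Function('c')(y, P) = Add(P, Mul(2, y)) (Function('c')(y, P) = Add(y, Add(P, y)) = Add(P, Mul(2, y)))
Function('b')(n, v) = -10
Function('U')(h) = Add(-3, Mul(2, Pow(h, 2))) (Function('U')(h) = Add(Add(Pow(h, 2), Pow(h, 2)), -3) = Add(Mul(2, Pow(h, 2)), -3) = Add(-3, Mul(2, Pow(h, 2))))
d = 24 (d = Add(Rational(5, 2), Mul(Rational(-1, 2), -43)) = Add(Rational(5, 2), Rational(43, 2)) = 24)
Mul(d, Add(Function('b')(11, -2), Function('U')(Add(Function('c')(6, -5), Mul(1, 3))))) = Mul(24, Add(-10, Add(-3, Mul(2, Pow(Add(Add(-5, Mul(2, 6)), Mul(1, 3)), 2))))) = Mul(24, Add(-10, Add(-3, Mul(2, Pow(Add(Add(-5, 12), 3), 2))))) = Mul(24, Add(-10, Add(-3, Mul(2, Pow(Add(7, 3), 2))))) = Mul(24, Add(-10, Add(-3, Mul(2, Pow(10, 2))))) = Mul(24, Add(-10, Add(-3, Mul(2, 100)))) = Mul(24, Add(-10, Add(-3, 200))) = Mul(24, Add(-10, 197)) = Mul(24, 187) = 4488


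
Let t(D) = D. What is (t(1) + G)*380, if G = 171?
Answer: 65360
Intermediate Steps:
(t(1) + G)*380 = (1 + 171)*380 = 172*380 = 65360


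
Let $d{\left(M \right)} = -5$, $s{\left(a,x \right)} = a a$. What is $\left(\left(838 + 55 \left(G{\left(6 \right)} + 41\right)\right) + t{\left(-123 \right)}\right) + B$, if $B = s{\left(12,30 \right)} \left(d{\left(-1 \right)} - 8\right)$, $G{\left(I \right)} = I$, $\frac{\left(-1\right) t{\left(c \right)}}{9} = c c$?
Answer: $-134610$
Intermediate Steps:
$s{\left(a,x \right)} = a^{2}$
$t{\left(c \right)} = - 9 c^{2}$ ($t{\left(c \right)} = - 9 c c = - 9 c^{2}$)
$B = -1872$ ($B = 12^{2} \left(-5 - 8\right) = 144 \left(-5 - 8\right) = 144 \left(-13\right) = -1872$)
$\left(\left(838 + 55 \left(G{\left(6 \right)} + 41\right)\right) + t{\left(-123 \right)}\right) + B = \left(\left(838 + 55 \left(6 + 41\right)\right) - 9 \left(-123\right)^{2}\right) - 1872 = \left(\left(838 + 55 \cdot 47\right) - 136161\right) - 1872 = \left(\left(838 + 2585\right) - 136161\right) - 1872 = \left(3423 - 136161\right) - 1872 = -132738 - 1872 = -134610$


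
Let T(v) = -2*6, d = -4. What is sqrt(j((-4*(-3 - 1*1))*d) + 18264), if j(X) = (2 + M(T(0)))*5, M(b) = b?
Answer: sqrt(18214) ≈ 134.96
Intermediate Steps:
T(v) = -12
j(X) = -50 (j(X) = (2 - 12)*5 = -10*5 = -50)
sqrt(j((-4*(-3 - 1*1))*d) + 18264) = sqrt(-50 + 18264) = sqrt(18214)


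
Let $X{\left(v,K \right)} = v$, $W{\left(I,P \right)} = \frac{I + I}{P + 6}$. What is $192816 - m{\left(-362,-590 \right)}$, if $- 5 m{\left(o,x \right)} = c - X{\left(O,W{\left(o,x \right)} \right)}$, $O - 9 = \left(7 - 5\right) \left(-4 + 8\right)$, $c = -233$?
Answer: $192766$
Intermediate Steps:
$W{\left(I,P \right)} = \frac{2 I}{6 + P}$
$O = 17$ ($O = 9 + \left(7 - 5\right) \left(-4 + 8\right) = 9 + 2 \cdot 4 = 9 + 8 = 17$)
$m{\left(o,x \right)} = 50$ ($m{\left(o,x \right)} = - \frac{-233 - 17}{5} = \left(- \frac{1}{5}\right) \left(-250\right) = 50$)
$192816 - m{\left(-362,-590 \right)} = 192816 - 50 = 192766$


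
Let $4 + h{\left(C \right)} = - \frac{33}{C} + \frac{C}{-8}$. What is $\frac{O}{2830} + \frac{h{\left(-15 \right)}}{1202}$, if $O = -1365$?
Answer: $- \frac{6562071}{13606640} \approx -0.48227$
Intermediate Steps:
$h{\left(C \right)} = -4 - \frac{33}{C} - \frac{C}{8}$ ($h{\left(C \right)} = -4 + \left(- \frac{33}{C} + \frac{C}{-8}\right) = -4 + \left(- \frac{33}{C} + C \left(- \frac{1}{8}\right)\right) = -4 - \left(\frac{33}{C} + \frac{C}{8}\right) = -4 - \frac{33}{C} - \frac{C}{8}$)
$\frac{O}{2830} + \frac{h{\left(-15 \right)}}{1202} = - \frac{1365}{2830} + \frac{-4 - \frac{33}{-15} - - \frac{15}{8}}{1202} = \left(-1365\right) \frac{1}{2830} + \left(-4 - - \frac{11}{5} + \frac{15}{8}\right) \frac{1}{1202} = - \frac{273}{566} + \left(-4 + \frac{11}{5} + \frac{15}{8}\right) \frac{1}{1202} = - \frac{273}{566} + \frac{3}{40} \cdot \frac{1}{1202} = - \frac{273}{566} + \frac{3}{48080} = - \frac{6562071}{13606640}$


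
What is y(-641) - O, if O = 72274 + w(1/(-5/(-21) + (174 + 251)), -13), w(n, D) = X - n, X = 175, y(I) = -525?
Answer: -651657799/8930 ≈ -72974.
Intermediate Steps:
w(n, D) = 175 - n
O = 646969549/8930 (O = 72274 + (175 - 1/(-5/(-21) + (174 + 251))) = 72274 + (175 - 1/(-1/21*(-5) + 425)) = 72274 + (175 - 1/(5/21 + 425)) = 72274 + (175 - 1/8930/21) = 72274 + (175 - 1*21/8930) = 72274 + (175 - 21/8930) = 72274 + 1562729/8930 = 646969549/8930 ≈ 72449.)
y(-641) - O = -525 - 1*646969549/8930 = -525 - 646969549/8930 = -651657799/8930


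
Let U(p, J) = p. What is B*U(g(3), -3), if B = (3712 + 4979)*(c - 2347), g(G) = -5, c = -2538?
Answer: 212277675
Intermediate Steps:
B = -42455535 (B = (3712 + 4979)*(-2538 - 2347) = 8691*(-4885) = -42455535)
B*U(g(3), -3) = -42455535*(-5) = 212277675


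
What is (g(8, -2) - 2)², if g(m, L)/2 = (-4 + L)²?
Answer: 4900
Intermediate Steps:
g(m, L) = 2*(-4 + L)²
(g(8, -2) - 2)² = (2*(-4 - 2)² - 2)² = (2*(-6)² - 2)² = (2*36 - 2)² = (72 - 2)² = 70² = 4900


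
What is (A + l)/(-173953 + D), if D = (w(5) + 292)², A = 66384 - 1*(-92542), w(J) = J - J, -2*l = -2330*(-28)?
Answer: -42102/29563 ≈ -1.4241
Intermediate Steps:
l = -32620 (l = -(-1165)*(-28) = -½*65240 = -32620)
w(J) = 0
A = 158926 (A = 66384 + 92542 = 158926)
D = 85264 (D = (0 + 292)² = 292² = 85264)
(A + l)/(-173953 + D) = (158926 - 32620)/(-173953 + 85264) = 126306/(-88689) = 126306*(-1/88689) = -42102/29563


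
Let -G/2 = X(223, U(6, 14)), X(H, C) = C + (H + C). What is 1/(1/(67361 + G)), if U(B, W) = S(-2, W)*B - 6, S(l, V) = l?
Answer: 66987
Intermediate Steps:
U(B, W) = -6 - 2*B (U(B, W) = -2*B - 6 = -6 - 2*B)
X(H, C) = H + 2*C (X(H, C) = C + (C + H) = H + 2*C)
G = -374 (G = -2*(223 + 2*(-6 - 2*6)) = -2*(223 + 2*(-6 - 12)) = -2*(223 + 2*(-18)) = -2*(223 - 36) = -2*187 = -374)
1/(1/(67361 + G)) = 1/(1/(67361 - 374)) = 1/(1/66987) = 66987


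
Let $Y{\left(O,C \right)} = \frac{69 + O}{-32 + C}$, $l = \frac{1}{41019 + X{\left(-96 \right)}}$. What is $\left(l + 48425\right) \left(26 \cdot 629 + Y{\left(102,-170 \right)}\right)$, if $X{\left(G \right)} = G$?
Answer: $\frac{3273105315636506}{4133223} \approx 7.919 \cdot 10^{8}$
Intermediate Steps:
$l = \frac{1}{40923}$ ($l = \frac{1}{41019 - 96} = \frac{1}{40923} \approx 2.4436 \cdot 10^{-5}$)
$Y{\left(O,C \right)} = \frac{69 + O}{-32 + C}$
$\left(l + 48425\right) \left(26 \cdot 629 + Y{\left(102,-170 \right)}\right) = \left(\frac{1}{40923} + 48425\right) \left(26 \cdot 629 + \frac{69 + 102}{-32 - 170}\right) = \frac{1981696276 \left(16354 + \frac{1}{-202} \cdot 171\right)}{40923} = \frac{1981696276 \left(16354 - \frac{171}{202}\right)}{40923} = \frac{1981696276}{40923} \cdot \frac{3303337}{202} = \frac{3273105315636506}{4133223}$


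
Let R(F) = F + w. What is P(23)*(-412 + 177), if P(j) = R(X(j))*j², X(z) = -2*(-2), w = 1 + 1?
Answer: -745890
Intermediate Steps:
w = 2
X(z) = 4
R(F) = 2 + F (R(F) = F + 2 = 2 + F)
P(j) = 6*j² (P(j) = (2 + 4)*j² = 6*j²)
P(23)*(-412 + 177) = (6*23²)*(-412 + 177) = (6*529)*(-235) = 3174*(-235) = -745890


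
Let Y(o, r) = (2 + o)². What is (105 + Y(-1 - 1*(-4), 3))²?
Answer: 16900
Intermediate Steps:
(105 + Y(-1 - 1*(-4), 3))² = (105 + (2 + (-1 - 1*(-4)))²)² = (105 + (2 + (-1 + 4))²)² = (105 + (2 + 3)²)² = (105 + 5²)² = (105 + 25)² = 130² = 16900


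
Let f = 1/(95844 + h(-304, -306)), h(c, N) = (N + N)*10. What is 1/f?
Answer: 89724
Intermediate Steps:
h(c, N) = 20*N (h(c, N) = (2*N)*10 = 20*N)
f = 1/89724 (f = 1/(95844 + 20*(-306)) = 1/(95844 - 6120) = 1/89724 ≈ 1.1145e-5)
1/f = 1/(1/89724) = 89724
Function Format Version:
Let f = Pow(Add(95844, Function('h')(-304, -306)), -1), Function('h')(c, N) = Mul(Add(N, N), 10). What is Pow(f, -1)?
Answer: 89724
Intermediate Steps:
Function('h')(c, N) = Mul(20, N) (Function('h')(c, N) = Mul(Mul(2, N), 10) = Mul(20, N))
f = Rational(1, 89724) (f = Pow(Add(95844, Mul(20, -306)), -1) = Pow(Add(95844, -6120), -1) = Pow(89724, -1) = Rational(1, 89724) ≈ 1.1145e-5)
Pow(f, -1) = Pow(Rational(1, 89724), -1) = 89724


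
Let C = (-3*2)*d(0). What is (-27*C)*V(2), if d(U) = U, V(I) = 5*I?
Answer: 0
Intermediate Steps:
C = 0 (C = -3*2*0 = -6*0 = 0)
(-27*C)*V(2) = (-27*0)*(5*2) = 0*10 = 0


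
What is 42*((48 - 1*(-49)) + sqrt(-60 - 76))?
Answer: 4074 + 84*I*sqrt(34) ≈ 4074.0 + 489.8*I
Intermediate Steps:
42*((48 - 1*(-49)) + sqrt(-60 - 76)) = 42*((48 + 49) + sqrt(-136)) = 42*(97 + 2*I*sqrt(34)) = 4074 + 84*I*sqrt(34)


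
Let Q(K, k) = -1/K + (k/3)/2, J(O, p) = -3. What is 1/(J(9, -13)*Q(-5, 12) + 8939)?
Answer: 5/44662 ≈ 0.00011195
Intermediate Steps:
Q(K, k) = -1/K + k/6 (Q(K, k) = -1/K + (k*(⅓))*(½) = -1/K + (k/3)*(½) = -1/K + k/6)
1/(J(9, -13)*Q(-5, 12) + 8939) = 1/(-3*(-1/(-5) + (⅙)*12) + 8939) = 1/(-3*(-1*(-⅕) + 2) + 8939) = 1/(-3*(⅕ + 2) + 8939) = 1/(-3*11/5 + 8939) = 1/(-33/5 + 8939) = 1/(44662/5) = 5/44662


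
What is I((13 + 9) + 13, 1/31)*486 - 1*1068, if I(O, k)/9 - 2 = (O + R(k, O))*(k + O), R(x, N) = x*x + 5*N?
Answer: 958864141884/29791 ≈ 3.2186e+7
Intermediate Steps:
R(x, N) = x² + 5*N
I(O, k) = 18 + 9*(O + k)*(k² + 6*O) (I(O, k) = 18 + 9*((O + (k² + 5*O))*(k + O)) = 18 + 9*((k² + 6*O)*(O + k)) = 18 + 9*((O + k)*(k² + 6*O)) = 18 + 9*(O + k)*(k² + 6*O))
I((13 + 9) + 13, 1/31)*486 - 1*1068 = (18 + 9*(1/31)³ + 54*((13 + 9) + 13)² + 9*((13 + 9) + 13)*(1/31)² + 54*((13 + 9) + 13)/31)*486 - 1*1068 = (18 + 9*(1/31)³ + 54*(22 + 13)² + 9*(22 + 13)*(1/31)² + 54*(22 + 13)*(1/31))*486 - 1068 = (18 + 9*(1/29791) + 54*35² + 9*35*(1/961) + 54*35*(1/31))*486 - 1068 = (18 + 9/29791 + 54*1225 + 315/961 + 1890/31)*486 - 1068 = (18 + 9/29791 + 66150 + 315/961 + 1890/31)*486 - 1068 = (1973036952/29791)*486 - 1068 = 958895958672/29791 - 1068 = 958864141884/29791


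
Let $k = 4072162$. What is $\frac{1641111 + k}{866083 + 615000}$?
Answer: $\frac{5713273}{1481083} \approx 3.8575$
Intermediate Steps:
$\frac{1641111 + k}{866083 + 615000} = \frac{1641111 + 4072162}{866083 + 615000} = \frac{5713273}{1481083}$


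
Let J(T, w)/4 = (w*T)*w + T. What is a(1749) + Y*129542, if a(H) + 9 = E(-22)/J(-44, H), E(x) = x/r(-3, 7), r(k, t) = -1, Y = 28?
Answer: 88764088858671/24472016 ≈ 3.6272e+6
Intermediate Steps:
E(x) = -x (E(x) = x/(-1) = x*(-1) = -x)
J(T, w) = 4*T + 4*T*w² (J(T, w) = 4*((w*T)*w + T) = 4*((T*w)*w + T) = 4*(T*w² + T) = 4*(T + T*w²) = 4*T + 4*T*w²)
a(H) = -9 + 22/(-176 - 176*H²) (a(H) = -9 + (-1*(-22))/((4*(-44)*(1 + H²))) = -9 + 22/(-176 - 176*H²))
a(1749) + Y*129542 = (-73 - 72*1749²)/(8*(1 + 1749²)) + 28*129542 = (-73 - 72*3059001)/(8*(1 + 3059001)) + 3627176 = (⅛)*(-73 - 220248072)/3059002 + 3627176 = (⅛)*(1/3059002)*(-220248145) + 3627176 = -220248145/24472016 + 3627176 = 88764088858671/24472016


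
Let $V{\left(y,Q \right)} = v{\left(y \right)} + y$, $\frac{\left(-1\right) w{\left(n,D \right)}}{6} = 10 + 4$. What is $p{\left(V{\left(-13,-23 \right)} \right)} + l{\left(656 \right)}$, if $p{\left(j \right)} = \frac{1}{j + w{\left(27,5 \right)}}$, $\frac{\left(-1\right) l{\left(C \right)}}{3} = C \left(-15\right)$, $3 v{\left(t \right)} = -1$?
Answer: $\frac{8619837}{292} \approx 29520.0$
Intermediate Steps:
$v{\left(t \right)} = - \frac{1}{3}$ ($v{\left(t \right)} = \frac{1}{3} \left(-1\right) = - \frac{1}{3}$)
$l{\left(C \right)} = 45 C$ ($l{\left(C \right)} = - 3 C \left(-15\right) = - 3 \left(- 15 C\right) = 45 C$)
$w{\left(n,D \right)} = -84$ ($w{\left(n,D \right)} = - 6 \left(10 + 4\right) = \left(-6\right) 14 = -84$)
$V{\left(y,Q \right)} = - \frac{1}{3} + y$
$p{\left(j \right)} = \frac{1}{-84 + j}$ ($p{\left(j \right)} = \frac{1}{j - 84} = \frac{1}{-84 + j}$)
$p{\left(V{\left(-13,-23 \right)} \right)} + l{\left(656 \right)} = \frac{1}{-84 - \frac{40}{3}} + 45 \cdot 656 = \frac{1}{-84 - \frac{40}{3}} + 29520 = \frac{1}{- \frac{292}{3}} + 29520 = - \frac{3}{292} + 29520 = \frac{8619837}{292}$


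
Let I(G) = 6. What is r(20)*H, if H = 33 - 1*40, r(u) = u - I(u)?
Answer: -98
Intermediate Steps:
r(u) = -6 + u (r(u) = u - 1*6 = u - 6 = -6 + u)
H = -7 (H = 33 - 40 = -7)
r(20)*H = (-6 + 20)*(-7) = 14*(-7) = -98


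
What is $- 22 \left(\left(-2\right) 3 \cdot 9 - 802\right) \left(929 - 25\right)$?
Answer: $17024128$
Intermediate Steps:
$- 22 \left(\left(-2\right) 3 \cdot 9 - 802\right) \left(929 - 25\right) = - 22 \left(\left(-6\right) 9 - 802\right) 904 = - 22 \left(-54 - 802\right) 904 = - 22 \left(\left(-856\right) 904\right) = \left(-22\right) \left(-773824\right) = 17024128$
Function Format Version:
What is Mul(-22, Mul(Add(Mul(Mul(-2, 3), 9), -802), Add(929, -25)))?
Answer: 17024128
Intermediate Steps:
Mul(-22, Mul(Add(Mul(Mul(-2, 3), 9), -802), Add(929, -25))) = Mul(-22, Mul(Add(Mul(-6, 9), -802), 904)) = Mul(-22, Mul(Add(-54, -802), 904)) = Mul(-22, Mul(-856, 904)) = Mul(-22, -773824) = 17024128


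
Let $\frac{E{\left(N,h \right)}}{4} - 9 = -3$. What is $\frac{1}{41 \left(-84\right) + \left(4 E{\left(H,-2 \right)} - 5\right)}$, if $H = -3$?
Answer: $- \frac{1}{3353} \approx -0.00029824$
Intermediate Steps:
$E{\left(N,h \right)} = 24$ ($E{\left(N,h \right)} = 36 + 4 \left(-3\right) = 36 - 12 = 24$)
$\frac{1}{41 \left(-84\right) + \left(4 E{\left(H,-2 \right)} - 5\right)} = \frac{1}{41 \left(-84\right) + \left(4 \cdot 24 - 5\right)} = \frac{1}{-3444 + \left(96 - 5\right)} = \frac{1}{-3444 + 91} = \frac{1}{-3353} = - \frac{1}{3353}$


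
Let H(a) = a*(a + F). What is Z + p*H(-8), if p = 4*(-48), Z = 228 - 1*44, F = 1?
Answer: -10568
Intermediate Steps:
H(a) = a*(1 + a) (H(a) = a*(a + 1) = a*(1 + a))
Z = 184 (Z = 228 - 44 = 184)
p = -192
Z + p*H(-8) = 184 - (-1536)*(1 - 8) = 184 - (-1536)*(-7) = 184 - 192*56 = 184 - 10752 = -10568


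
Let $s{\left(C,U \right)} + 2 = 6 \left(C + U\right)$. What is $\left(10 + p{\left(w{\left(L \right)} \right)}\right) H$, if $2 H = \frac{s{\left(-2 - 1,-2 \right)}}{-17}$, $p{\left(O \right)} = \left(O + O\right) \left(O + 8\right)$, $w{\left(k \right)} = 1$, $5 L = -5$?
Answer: $\frac{448}{17} \approx 26.353$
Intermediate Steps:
$L = -1$ ($L = \frac{1}{5} \left(-5\right) = -1$)
$s{\left(C,U \right)} = -2 + 6 C + 6 U$ ($s{\left(C,U \right)} = -2 + 6 \left(C + U\right) = -2 + \left(6 C + 6 U\right) = -2 + 6 C + 6 U$)
$p{\left(O \right)} = 2 O \left(8 + O\right)$
$H = \frac{16}{17}$ ($H = \frac{\left(-2 + 6 \left(-2 - 1\right) + 6 \left(-2\right)\right) \frac{1}{-17}}{2} = \frac{\left(-2 + 6 \left(-3\right) - 12\right) \left(- \frac{1}{17}\right)}{2} = \frac{\left(-2 - 18 - 12\right) \left(- \frac{1}{17}\right)}{2} = \frac{\left(-32\right) \left(- \frac{1}{17}\right)}{2} = \frac{1}{2} \cdot \frac{32}{17} = \frac{16}{17} \approx 0.94118$)
$\left(10 + p{\left(w{\left(L \right)} \right)}\right) H = \left(10 + 2 \cdot 1 \left(8 + 1\right)\right) \frac{16}{17} = \left(10 + 2 \cdot 1 \cdot 9\right) \frac{16}{17} = \left(10 + 18\right) \frac{16}{17} = 28 \cdot \frac{16}{17} = \frac{448}{17}$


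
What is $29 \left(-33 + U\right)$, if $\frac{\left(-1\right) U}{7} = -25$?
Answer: $4118$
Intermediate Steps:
$U = 175$ ($U = \left(-7\right) \left(-25\right) = 175$)
$29 \left(-33 + U\right) = 29 \left(-33 + 175\right) = 29 \cdot 142 = 4118$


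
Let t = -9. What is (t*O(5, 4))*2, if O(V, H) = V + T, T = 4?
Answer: -162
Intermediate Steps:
O(V, H) = 4 + V (O(V, H) = V + 4 = 4 + V)
(t*O(5, 4))*2 = -9*(4 + 5)*2 = -9*9*2 = -81*2 = -162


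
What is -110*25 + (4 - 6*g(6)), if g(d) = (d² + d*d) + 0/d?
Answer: -3178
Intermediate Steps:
g(d) = 2*d² (g(d) = (d² + d²) + 0 = 2*d² + 0 = 2*d²)
-110*25 + (4 - 6*g(6)) = -110*25 + (4 - 12*6²) = -2750 + (4 - 12*36) = -2750 + (4 - 6*72) = -2750 + (4 - 432) = -2750 - 428 = -3178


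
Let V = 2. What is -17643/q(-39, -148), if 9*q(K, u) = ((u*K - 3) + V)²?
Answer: -158787/33304441 ≈ -0.0047677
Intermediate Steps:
q(K, u) = (-1 + K*u)²/9 (q(K, u) = ((u*K - 3) + 2)²/9 = ((K*u - 3) + 2)²/9 = ((-3 + K*u) + 2)²/9 = (-1 + K*u)²/9)
-17643/q(-39, -148) = -17643*9/(-1 - 39*(-148))² = -17643*9/(-1 + 5772)² = -17643/((⅑)*5771²) = -17643/((⅑)*33304441) = -17643/33304441/9 = -17643*9/33304441 = -158787/33304441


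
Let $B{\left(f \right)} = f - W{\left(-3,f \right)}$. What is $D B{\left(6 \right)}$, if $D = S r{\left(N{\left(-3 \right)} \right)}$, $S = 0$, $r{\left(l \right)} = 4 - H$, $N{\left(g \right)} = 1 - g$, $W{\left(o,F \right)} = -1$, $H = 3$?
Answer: $0$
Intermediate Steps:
$r{\left(l \right)} = 1$ ($r{\left(l \right)} = 4 - 3 = 1$)
$B{\left(f \right)} = 1 + f$ ($B{\left(f \right)} = f - -1 = f + 1 = 1 + f$)
$D = 0$ ($D = 0 \cdot 1 = 0$)
$D B{\left(6 \right)} = 0 \left(1 + 6\right) = 0 \cdot 7 = 0$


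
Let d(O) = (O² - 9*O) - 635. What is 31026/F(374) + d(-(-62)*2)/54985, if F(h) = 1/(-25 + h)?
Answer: 119076332503/10997 ≈ 1.0828e+7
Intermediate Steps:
d(O) = -635 + O² - 9*O
31026/F(374) + d(-(-62)*2)/54985 = 31026/(1/(-25 + 374)) + (-635 + (-(-62)*2)² - (-558)*(-1*2))/54985 = 31026/(1/349) + (-635 + (-62*(-2))² - (-558)*(-2))*(1/54985) = 31026/(1/349) + (-635 + 124² - 9*124)*(1/54985) = 31026*349 + (-635 + 15376 - 1116)*(1/54985) = 10828074 + 13625*(1/54985) = 10828074 + 2725/10997 = 119076332503/10997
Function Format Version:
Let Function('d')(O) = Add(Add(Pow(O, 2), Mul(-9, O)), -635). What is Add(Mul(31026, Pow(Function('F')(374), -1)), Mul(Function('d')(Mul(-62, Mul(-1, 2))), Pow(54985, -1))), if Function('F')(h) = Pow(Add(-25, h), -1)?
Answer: Rational(119076332503, 10997) ≈ 1.0828e+7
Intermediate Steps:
Function('d')(O) = Add(-635, Pow(O, 2), Mul(-9, O))
Add(Mul(31026, Pow(Function('F')(374), -1)), Mul(Function('d')(Mul(-62, Mul(-1, 2))), Pow(54985, -1))) = Add(Mul(31026, Pow(Pow(Add(-25, 374), -1), -1)), Mul(Add(-635, Pow(Mul(-62, Mul(-1, 2)), 2), Mul(-9, Mul(-62, Mul(-1, 2)))), Pow(54985, -1))) = Add(Mul(31026, Pow(Pow(349, -1), -1)), Mul(Add(-635, Pow(Mul(-62, -2), 2), Mul(-9, Mul(-62, -2))), Rational(1, 54985))) = Add(Mul(31026, Pow(Rational(1, 349), -1)), Mul(Add(-635, Pow(124, 2), Mul(-9, 124)), Rational(1, 54985))) = Add(Mul(31026, 349), Mul(Add(-635, 15376, -1116), Rational(1, 54985))) = Add(10828074, Mul(13625, Rational(1, 54985))) = Add(10828074, Rational(2725, 10997)) = Rational(119076332503, 10997)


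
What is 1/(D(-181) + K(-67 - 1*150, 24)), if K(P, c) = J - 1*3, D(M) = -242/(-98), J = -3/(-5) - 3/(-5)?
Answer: 245/164 ≈ 1.4939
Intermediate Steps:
J = 6/5 (J = -3*(-⅕) - 3*(-⅕) = ⅗ + ⅗ = 6/5 ≈ 1.2000)
D(M) = 121/49 (D(M) = -242*(-1/98) = 121/49)
K(P, c) = -9/5 (K(P, c) = 6/5 - 1*3 = 6/5 - 3 = -9/5)
1/(D(-181) + K(-67 - 1*150, 24)) = 1/(121/49 - 9/5) = 1/(164/245) = 245/164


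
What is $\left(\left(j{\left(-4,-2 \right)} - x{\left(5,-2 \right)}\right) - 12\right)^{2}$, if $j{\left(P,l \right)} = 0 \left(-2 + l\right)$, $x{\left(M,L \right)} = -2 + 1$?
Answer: $121$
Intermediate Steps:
$x{\left(M,L \right)} = -1$
$j{\left(P,l \right)} = 0$
$\left(\left(j{\left(-4,-2 \right)} - x{\left(5,-2 \right)}\right) - 12\right)^{2} = \left(\left(0 - -1\right) - 12\right)^{2} = \left(\left(0 + 1\right) - 12\right)^{2} = \left(1 - 12\right)^{2} = \left(-11\right)^{2} = 121$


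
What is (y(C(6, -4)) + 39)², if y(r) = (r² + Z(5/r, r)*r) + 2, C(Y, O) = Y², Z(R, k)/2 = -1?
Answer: 1600225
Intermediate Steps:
Z(R, k) = -2 (Z(R, k) = 2*(-1) = -2)
y(r) = 2 + r² - 2*r (y(r) = (r² - 2*r) + 2 = 2 + r² - 2*r)
(y(C(6, -4)) + 39)² = ((2 + (6²)² - 2*6²) + 39)² = ((2 + 36² - 2*36) + 39)² = ((2 + 1296 - 72) + 39)² = (1226 + 39)² = 1265² = 1600225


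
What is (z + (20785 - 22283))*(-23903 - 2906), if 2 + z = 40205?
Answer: -1037642345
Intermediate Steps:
z = 40203 (z = -2 + 40205 = 40203)
(z + (20785 - 22283))*(-23903 - 2906) = (40203 + (20785 - 22283))*(-23903 - 2906) = (40203 - 1498)*(-26809) = 38705*(-26809) = -1037642345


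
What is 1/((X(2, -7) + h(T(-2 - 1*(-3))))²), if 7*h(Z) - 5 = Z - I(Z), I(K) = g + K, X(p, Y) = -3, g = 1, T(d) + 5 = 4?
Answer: 49/289 ≈ 0.16955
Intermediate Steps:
T(d) = -1 (T(d) = -5 + 4 = -1)
I(K) = 1 + K
h(Z) = 4/7 (h(Z) = 5/7 + (Z - (1 + Z))/7 = 5/7 + (Z + (-1 - Z))/7 = 5/7 + (⅐)*(-1) = 5/7 - ⅐ = 4/7)
1/((X(2, -7) + h(T(-2 - 1*(-3))))²) = 1/((-3 + 4/7)²) = 1/((-17/7)²) = 1/(289/49) = 49/289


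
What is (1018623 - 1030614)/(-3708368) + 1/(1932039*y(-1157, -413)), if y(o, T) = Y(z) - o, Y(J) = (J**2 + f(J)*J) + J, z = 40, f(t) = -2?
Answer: 62944959114701/19466521423590384 ≈ 0.0032335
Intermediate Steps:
Y(J) = J**2 - J (Y(J) = (J**2 - 2*J) + J = J**2 - J)
y(o, T) = 1560 - o (y(o, T) = 40*(-1 + 40) - o = 40*39 - o = 1560 - o)
(1018623 - 1030614)/(-3708368) + 1/(1932039*y(-1157, -413)) = (1018623 - 1030614)/(-3708368) + 1/(1932039*(1560 - 1*(-1157))) = -11991*(-1/3708368) + 1/(1932039*(1560 + 1157)) = 11991/3708368 + (1/1932039)/2717 = 11991/3708368 + (1/1932039)*(1/2717) = 11991/3708368 + 1/5249349963 = 62944959114701/19466521423590384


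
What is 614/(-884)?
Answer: -307/442 ≈ -0.69457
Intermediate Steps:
614/(-884) = 614*(-1/884) = -307/442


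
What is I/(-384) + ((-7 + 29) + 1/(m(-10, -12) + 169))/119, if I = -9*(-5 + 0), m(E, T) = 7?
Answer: 11349/167552 ≈ 0.067734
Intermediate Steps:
I = 45 (I = -9*(-5) = 45)
I/(-384) + ((-7 + 29) + 1/(m(-10, -12) + 169))/119 = 45/(-384) + ((-7 + 29) + 1/(7 + 169))/119 = 45*(-1/384) + (22 + 1/176)*(1/119) = -15/128 + (22 + 1/176)*(1/119) = -15/128 + (3873/176)*(1/119) = -15/128 + 3873/20944 = 11349/167552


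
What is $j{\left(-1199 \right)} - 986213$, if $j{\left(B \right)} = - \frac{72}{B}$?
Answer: $- \frac{1182469315}{1199} \approx -9.8621 \cdot 10^{5}$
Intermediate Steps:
$j{\left(-1199 \right)} - 986213 = - \frac{72}{-1199} - 986213 = \left(-72\right) \left(- \frac{1}{1199}\right) - 986213 = \frac{72}{1199} - 986213 = - \frac{1182469315}{1199}$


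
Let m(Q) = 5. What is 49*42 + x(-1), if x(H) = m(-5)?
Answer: 2063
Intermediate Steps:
x(H) = 5
49*42 + x(-1) = 49*42 + 5 = 2058 + 5 = 2063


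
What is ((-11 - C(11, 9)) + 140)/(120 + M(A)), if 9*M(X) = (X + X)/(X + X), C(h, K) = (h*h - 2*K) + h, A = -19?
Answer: 135/1081 ≈ 0.12488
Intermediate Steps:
C(h, K) = h + h² - 2*K (C(h, K) = (h² - 2*K) + h = h + h² - 2*K)
M(X) = ⅑ (M(X) = ((X + X)/(X + X))/9 = ((2*X)/((2*X)))/9 = ((2*X)*(1/(2*X)))/9 = (⅑)*1 = ⅑)
((-11 - C(11, 9)) + 140)/(120 + M(A)) = ((-11 - (11 + 11² - 2*9)) + 140)/(120 + ⅑) = ((-11 - (11 + 121 - 18)) + 140)/(1081/9) = ((-11 - 1*114) + 140)*(9/1081) = ((-11 - 114) + 140)*(9/1081) = (-125 + 140)*(9/1081) = 15*(9/1081) = 135/1081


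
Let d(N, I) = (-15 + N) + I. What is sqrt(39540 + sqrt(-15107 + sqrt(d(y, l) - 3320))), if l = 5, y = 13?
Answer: sqrt(39540 + sqrt(-15107 + I*sqrt(3317))) ≈ 198.85 + 0.3091*I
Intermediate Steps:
d(N, I) = -15 + I + N
sqrt(39540 + sqrt(-15107 + sqrt(d(y, l) - 3320))) = sqrt(39540 + sqrt(-15107 + sqrt((-15 + 5 + 13) - 3320))) = sqrt(39540 + sqrt(-15107 + sqrt(3 - 3320))) = sqrt(39540 + sqrt(-15107 + sqrt(-3317))) = sqrt(39540 + sqrt(-15107 + I*sqrt(3317)))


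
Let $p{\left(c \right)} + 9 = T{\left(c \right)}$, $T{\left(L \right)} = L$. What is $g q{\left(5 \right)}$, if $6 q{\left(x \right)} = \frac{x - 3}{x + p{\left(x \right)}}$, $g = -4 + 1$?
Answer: $-1$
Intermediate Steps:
$p{\left(c \right)} = -9 + c$
$g = -3$
$q{\left(x \right)} = \frac{-3 + x}{6 \left(-9 + 2 x\right)}$ ($q{\left(x \right)} = \frac{\left(x - 3\right) \frac{1}{x + \left(-9 + x\right)}}{6} = \frac{\left(-3 + x\right) \frac{1}{-9 + 2 x}}{6} = \frac{\frac{1}{-9 + 2 x} \left(-3 + x\right)}{6} = \frac{-3 + x}{6 \left(-9 + 2 x\right)}$)
$g q{\left(5 \right)} = - 3 \frac{-3 + 5}{6 \left(-9 + 2 \cdot 5\right)} = - 3 \cdot \frac{1}{6} \frac{1}{-9 + 10} \cdot 2 = - 3 \cdot \frac{1}{6} \cdot 1^{-1} \cdot 2 = - 3 \cdot \frac{1}{6} \cdot 1 \cdot 2 = \left(-3\right) \frac{1}{3} = -1$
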